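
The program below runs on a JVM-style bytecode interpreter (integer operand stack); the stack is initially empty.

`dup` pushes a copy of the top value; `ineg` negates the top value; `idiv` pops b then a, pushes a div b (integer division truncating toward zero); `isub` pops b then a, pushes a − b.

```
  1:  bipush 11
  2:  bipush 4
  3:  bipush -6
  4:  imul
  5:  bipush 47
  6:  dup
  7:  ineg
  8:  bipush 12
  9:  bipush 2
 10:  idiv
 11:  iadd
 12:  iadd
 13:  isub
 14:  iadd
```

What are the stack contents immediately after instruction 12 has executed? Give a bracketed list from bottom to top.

[11, -24, 6]

bipush 11 : [11]
bipush 4  : [11, 4]
bipush -6 : [11, 4, -6]
imul      : [11, -24]
bipush 47 : [11, -24, 47]
dup       : [11, -24, 47, 47]
ineg      : [11, -24, 47, -47]
bipush 12 : [11, -24, 47, -47, 12]
bipush 2  : [11, -24, 47, -47, 12, 2]
idiv      : [11, -24, 47, -47, 6]
iadd      : [11, -24, 47, -41]
iadd      : [11, -24, 6]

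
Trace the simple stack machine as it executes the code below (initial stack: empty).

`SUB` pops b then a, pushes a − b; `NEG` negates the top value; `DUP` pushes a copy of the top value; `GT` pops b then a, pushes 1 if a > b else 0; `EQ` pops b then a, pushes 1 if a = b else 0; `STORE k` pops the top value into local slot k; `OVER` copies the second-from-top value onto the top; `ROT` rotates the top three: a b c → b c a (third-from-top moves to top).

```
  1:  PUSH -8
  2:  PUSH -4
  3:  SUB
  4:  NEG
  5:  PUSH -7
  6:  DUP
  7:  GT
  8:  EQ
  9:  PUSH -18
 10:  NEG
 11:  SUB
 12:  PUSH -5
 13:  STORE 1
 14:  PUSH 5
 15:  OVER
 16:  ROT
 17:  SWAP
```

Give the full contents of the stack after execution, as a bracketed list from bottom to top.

[5, -18, -18]

PUSH -8  -> -8
PUSH -4  -> -8 -4
SUB      -> -4
NEG      -> 4
PUSH -7  -> 4 -7
DUP      -> 4 -7 -7
GT       -> 4 0
EQ       -> 0
PUSH -18 -> 0 -18
NEG      -> 0 18
SUB      -> -18
PUSH -5  -> -18 -5
STORE 1  -> -18
PUSH 5   -> -18 5
OVER     -> -18 5 -18
ROT      -> 5 -18 -18
SWAP     -> 5 -18 -18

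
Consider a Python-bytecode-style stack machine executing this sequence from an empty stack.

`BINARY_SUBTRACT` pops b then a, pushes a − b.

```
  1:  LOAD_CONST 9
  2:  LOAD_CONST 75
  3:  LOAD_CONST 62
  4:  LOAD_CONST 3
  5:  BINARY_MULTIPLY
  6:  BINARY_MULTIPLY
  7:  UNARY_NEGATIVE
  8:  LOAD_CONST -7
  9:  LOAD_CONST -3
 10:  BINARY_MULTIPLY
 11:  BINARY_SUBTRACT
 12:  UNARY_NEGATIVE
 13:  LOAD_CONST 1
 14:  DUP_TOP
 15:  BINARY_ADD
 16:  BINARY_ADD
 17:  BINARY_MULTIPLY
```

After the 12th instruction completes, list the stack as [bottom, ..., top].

[9, 13971]

LOAD_CONST 9    → 9
LOAD_CONST 75   → 9 75
LOAD_CONST 62   → 9 75 62
LOAD_CONST 3    → 9 75 62 3
BINARY_MULTIPLY → 9 75 186
BINARY_MULTIPLY → 9 13950
UNARY_NEGATIVE  → 9 -13950
LOAD_CONST -7   → 9 -13950 -7
LOAD_CONST -3   → 9 -13950 -7 -3
BINARY_MULTIPLY → 9 -13950 21
BINARY_SUBTRACT → 9 -13971
UNARY_NEGATIVE  → 9 13971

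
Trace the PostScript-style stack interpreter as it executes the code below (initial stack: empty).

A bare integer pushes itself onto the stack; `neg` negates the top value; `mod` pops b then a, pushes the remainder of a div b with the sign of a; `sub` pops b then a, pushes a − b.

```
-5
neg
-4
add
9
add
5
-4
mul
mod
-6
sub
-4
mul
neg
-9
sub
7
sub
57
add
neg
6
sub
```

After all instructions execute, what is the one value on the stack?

-129

-5  → [-5]
neg → [5]
-4  → [5, -4]
add → [1]
9   → [1, 9]
add → [10]
5   → [10, 5]
-4  → [10, 5, -4]
mul → [10, -20]
mod → [10]
-6  → [10, -6]
sub → [16]
-4  → [16, -4]
mul → [-64]
neg → [64]
-9  → [64, -9]
sub → [73]
7   → [73, 7]
sub → [66]
57  → [66, 57]
add → [123]
neg → [-123]
6   → [-123, 6]
sub → [-129]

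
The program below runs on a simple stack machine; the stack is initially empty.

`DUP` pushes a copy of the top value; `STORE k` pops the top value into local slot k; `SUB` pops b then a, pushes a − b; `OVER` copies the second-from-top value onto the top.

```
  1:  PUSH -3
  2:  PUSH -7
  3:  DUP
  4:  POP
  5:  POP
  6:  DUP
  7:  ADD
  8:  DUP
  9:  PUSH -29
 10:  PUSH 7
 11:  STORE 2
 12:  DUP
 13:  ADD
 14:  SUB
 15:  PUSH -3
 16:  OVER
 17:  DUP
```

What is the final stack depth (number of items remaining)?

PUSH -3  -> -3
PUSH -7  -> -3 -7
DUP      -> -3 -7 -7
POP      -> -3 -7
POP      -> -3
DUP      -> -3 -3
ADD      -> -6
DUP      -> -6 -6
PUSH -29 -> -6 -6 -29
PUSH 7   -> -6 -6 -29 7
STORE 2  -> -6 -6 -29
DUP      -> -6 -6 -29 -29
ADD      -> -6 -6 -58
SUB      -> -6 52
PUSH -3  -> -6 52 -3
OVER     -> -6 52 -3 52
DUP      -> -6 52 -3 52 52

5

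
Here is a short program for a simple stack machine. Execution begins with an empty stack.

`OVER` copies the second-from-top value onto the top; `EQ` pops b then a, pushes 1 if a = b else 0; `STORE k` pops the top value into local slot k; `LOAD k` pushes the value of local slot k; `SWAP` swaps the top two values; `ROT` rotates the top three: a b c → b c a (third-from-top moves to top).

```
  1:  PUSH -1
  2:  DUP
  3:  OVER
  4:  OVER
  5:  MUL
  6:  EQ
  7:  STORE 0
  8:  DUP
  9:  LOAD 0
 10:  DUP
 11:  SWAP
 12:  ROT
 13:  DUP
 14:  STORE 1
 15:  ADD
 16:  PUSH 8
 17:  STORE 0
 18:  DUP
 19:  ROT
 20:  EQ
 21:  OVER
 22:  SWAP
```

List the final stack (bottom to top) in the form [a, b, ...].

[-1, -1, -1, 0]

PUSH -1 -> -1
DUP     -> -1 -1
OVER    -> -1 -1 -1
OVER    -> -1 -1 -1 -1
MUL     -> -1 -1 1
EQ      -> -1 0
STORE 0 -> -1
DUP     -> -1 -1
LOAD 0  -> -1 -1 0
DUP     -> -1 -1 0 0
SWAP    -> -1 -1 0 0
ROT     -> -1 0 0 -1
DUP     -> -1 0 0 -1 -1
STORE 1 -> -1 0 0 -1
ADD     -> -1 0 -1
PUSH 8  -> -1 0 -1 8
STORE 0 -> -1 0 -1
DUP     -> -1 0 -1 -1
ROT     -> -1 -1 -1 0
EQ      -> -1 -1 0
OVER    -> -1 -1 0 -1
SWAP    -> -1 -1 -1 0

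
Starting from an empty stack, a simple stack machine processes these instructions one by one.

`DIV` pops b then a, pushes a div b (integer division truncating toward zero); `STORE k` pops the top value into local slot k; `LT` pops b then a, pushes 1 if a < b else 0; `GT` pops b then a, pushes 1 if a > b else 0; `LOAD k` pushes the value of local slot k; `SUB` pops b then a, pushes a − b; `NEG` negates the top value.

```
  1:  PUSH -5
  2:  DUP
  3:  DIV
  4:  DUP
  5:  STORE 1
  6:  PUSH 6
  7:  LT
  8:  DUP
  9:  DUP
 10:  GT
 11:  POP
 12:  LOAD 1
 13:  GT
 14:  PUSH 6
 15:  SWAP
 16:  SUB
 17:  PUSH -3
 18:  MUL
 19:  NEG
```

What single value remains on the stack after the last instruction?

PUSH -5 → [-5]
DUP     → [-5, -5]
DIV     → [1]
DUP     → [1, 1]
STORE 1 → [1]
PUSH 6  → [1, 6]
LT      → [1]
DUP     → [1, 1]
DUP     → [1, 1, 1]
GT      → [1, 0]
POP     → [1]
LOAD 1  → [1, 1]
GT      → [0]
PUSH 6  → [0, 6]
SWAP    → [6, 0]
SUB     → [6]
PUSH -3 → [6, -3]
MUL     → [-18]
NEG     → [18]

18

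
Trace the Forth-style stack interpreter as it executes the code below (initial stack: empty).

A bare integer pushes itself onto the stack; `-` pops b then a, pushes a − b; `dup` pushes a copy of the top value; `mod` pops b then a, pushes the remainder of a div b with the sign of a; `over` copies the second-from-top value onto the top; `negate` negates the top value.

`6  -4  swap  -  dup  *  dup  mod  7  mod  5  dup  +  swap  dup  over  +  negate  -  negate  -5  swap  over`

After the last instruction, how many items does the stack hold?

6      → [6]
-4     → [6, -4]
swap   → [-4, 6]
-      → [-10]
dup    → [-10, -10]
*      → [100]
dup    → [100, 100]
mod    → [0]
7      → [0, 7]
mod    → [0]
5      → [0, 5]
dup    → [0, 5, 5]
+      → [0, 10]
swap   → [10, 0]
dup    → [10, 0, 0]
over   → [10, 0, 0, 0]
+      → [10, 0, 0]
negate → [10, 0, 0]
-      → [10, 0]
negate → [10, 0]
-5     → [10, 0, -5]
swap   → [10, -5, 0]
over   → [10, -5, 0, -5]

4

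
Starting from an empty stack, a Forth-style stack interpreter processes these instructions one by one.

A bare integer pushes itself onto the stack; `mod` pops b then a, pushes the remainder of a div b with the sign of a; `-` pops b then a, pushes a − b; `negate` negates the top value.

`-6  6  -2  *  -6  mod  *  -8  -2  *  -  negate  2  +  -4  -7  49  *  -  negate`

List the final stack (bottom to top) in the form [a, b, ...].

[18, -339]

-6     : -6
6      : -6 6
-2     : -6 6 -2
*      : -6 -12
-6     : -6 -12 -6
mod    : -6 0
*      : 0
-8     : 0 -8
-2     : 0 -8 -2
*      : 0 16
-      : -16
negate : 16
2      : 16 2
+      : 18
-4     : 18 -4
-7     : 18 -4 -7
49     : 18 -4 -7 49
*      : 18 -4 -343
-      : 18 339
negate : 18 -339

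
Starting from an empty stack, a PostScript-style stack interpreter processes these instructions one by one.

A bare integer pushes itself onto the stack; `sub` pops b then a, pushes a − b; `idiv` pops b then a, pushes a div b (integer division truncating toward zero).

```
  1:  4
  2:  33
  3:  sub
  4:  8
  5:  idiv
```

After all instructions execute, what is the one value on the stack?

4     4
33    4 33
sub   -29
8     -29 8
idiv  -3

-3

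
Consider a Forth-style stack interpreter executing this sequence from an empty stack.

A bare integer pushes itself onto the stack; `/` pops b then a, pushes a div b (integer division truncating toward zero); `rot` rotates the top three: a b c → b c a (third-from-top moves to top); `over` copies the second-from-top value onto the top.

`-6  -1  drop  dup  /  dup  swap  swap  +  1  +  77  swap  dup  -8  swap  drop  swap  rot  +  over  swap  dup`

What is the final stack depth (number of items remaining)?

-6   : [-6]
-1   : [-6, -1]
drop : [-6]
dup  : [-6, -6]
/    : [1]
dup  : [1, 1]
swap : [1, 1]
swap : [1, 1]
+    : [2]
1    : [2, 1]
+    : [3]
77   : [3, 77]
swap : [77, 3]
dup  : [77, 3, 3]
-8   : [77, 3, 3, -8]
swap : [77, 3, -8, 3]
drop : [77, 3, -8]
swap : [77, -8, 3]
rot  : [-8, 3, 77]
+    : [-8, 80]
over : [-8, 80, -8]
swap : [-8, -8, 80]
dup  : [-8, -8, 80, 80]

4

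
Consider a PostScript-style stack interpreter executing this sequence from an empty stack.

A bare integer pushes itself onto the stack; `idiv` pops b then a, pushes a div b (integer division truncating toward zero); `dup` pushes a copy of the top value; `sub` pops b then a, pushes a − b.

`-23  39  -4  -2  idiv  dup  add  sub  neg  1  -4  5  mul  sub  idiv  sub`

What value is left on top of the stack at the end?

-23  : -23
39   : -23 39
-4   : -23 39 -4
-2   : -23 39 -4 -2
idiv : -23 39 2
dup  : -23 39 2 2
add  : -23 39 4
sub  : -23 35
neg  : -23 -35
1    : -23 -35 1
-4   : -23 -35 1 -4
5    : -23 -35 1 -4 5
mul  : -23 -35 1 -20
sub  : -23 -35 21
idiv : -23 -1
sub  : -22

-22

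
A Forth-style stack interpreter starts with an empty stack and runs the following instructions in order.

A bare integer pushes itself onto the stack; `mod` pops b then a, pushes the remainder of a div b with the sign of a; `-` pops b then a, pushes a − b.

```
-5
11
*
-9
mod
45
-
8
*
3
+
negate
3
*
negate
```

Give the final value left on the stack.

-5     -> [-5]
11     -> [-5, 11]
*      -> [-55]
-9     -> [-55, -9]
mod    -> [-1]
45     -> [-1, 45]
-      -> [-46]
8      -> [-46, 8]
*      -> [-368]
3      -> [-368, 3]
+      -> [-365]
negate -> [365]
3      -> [365, 3]
*      -> [1095]
negate -> [-1095]

-1095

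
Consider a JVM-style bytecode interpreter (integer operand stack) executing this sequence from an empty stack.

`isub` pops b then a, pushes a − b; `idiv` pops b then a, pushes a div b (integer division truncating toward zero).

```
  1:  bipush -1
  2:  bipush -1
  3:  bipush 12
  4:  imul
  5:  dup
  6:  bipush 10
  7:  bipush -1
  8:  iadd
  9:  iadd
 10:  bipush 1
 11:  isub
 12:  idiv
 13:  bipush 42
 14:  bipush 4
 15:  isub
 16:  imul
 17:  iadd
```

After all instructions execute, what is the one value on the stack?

113

bipush -1 : [-1]
bipush -1 : [-1, -1]
bipush 12 : [-1, -1, 12]
imul      : [-1, -12]
dup       : [-1, -12, -12]
bipush 10 : [-1, -12, -12, 10]
bipush -1 : [-1, -12, -12, 10, -1]
iadd      : [-1, -12, -12, 9]
iadd      : [-1, -12, -3]
bipush 1  : [-1, -12, -3, 1]
isub      : [-1, -12, -4]
idiv      : [-1, 3]
bipush 42 : [-1, 3, 42]
bipush 4  : [-1, 3, 42, 4]
isub      : [-1, 3, 38]
imul      : [-1, 114]
iadd      : [113]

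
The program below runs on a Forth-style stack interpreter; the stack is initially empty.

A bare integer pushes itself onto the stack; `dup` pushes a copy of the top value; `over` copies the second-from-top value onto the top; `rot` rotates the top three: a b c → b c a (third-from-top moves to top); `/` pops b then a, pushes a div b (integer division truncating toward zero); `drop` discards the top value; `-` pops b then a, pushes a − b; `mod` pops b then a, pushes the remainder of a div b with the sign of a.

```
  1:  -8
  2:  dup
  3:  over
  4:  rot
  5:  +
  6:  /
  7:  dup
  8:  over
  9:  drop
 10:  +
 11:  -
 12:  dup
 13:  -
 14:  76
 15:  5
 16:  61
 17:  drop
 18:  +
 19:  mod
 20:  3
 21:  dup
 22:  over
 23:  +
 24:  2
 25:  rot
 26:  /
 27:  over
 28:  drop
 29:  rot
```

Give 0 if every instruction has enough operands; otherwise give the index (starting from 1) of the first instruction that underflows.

-8   -> [-8]
dup  -> [-8, -8]
over -> [-8, -8, -8]
rot  -> [-8, -8, -8]
+    -> [-8, -16]
/    -> [0]
dup  -> [0, 0]
over -> [0, 0, 0]
drop -> [0, 0]
+    -> [0]
-  — needs 2 operands, stack has 1 → underflow

11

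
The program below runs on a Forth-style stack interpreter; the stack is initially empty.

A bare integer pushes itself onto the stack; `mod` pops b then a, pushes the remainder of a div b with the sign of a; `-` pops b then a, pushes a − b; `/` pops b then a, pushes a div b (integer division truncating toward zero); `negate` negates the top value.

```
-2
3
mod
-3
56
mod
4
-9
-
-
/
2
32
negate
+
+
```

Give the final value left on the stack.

-2      -2
3       -2 3
mod     -2
-3      -2 -3
56      -2 -3 56
mod     -2 -3
4       -2 -3 4
-9      -2 -3 4 -9
-       -2 -3 13
-       -2 -16
/       0
2       0 2
32      0 2 32
negate  0 2 -32
+       0 -30
+       -30

-30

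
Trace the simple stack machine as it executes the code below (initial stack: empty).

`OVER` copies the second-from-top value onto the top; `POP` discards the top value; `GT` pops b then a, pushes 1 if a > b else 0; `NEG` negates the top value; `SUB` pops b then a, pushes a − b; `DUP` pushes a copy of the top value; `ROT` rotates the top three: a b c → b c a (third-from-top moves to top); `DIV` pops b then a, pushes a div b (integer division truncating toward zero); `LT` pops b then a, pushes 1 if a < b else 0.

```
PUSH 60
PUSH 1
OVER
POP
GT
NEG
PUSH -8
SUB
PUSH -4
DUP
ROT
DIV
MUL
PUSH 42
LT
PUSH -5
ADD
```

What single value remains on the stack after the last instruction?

PUSH 60 : 60
PUSH 1  : 60 1
OVER    : 60 1 60
POP     : 60 1
GT      : 1
NEG     : -1
PUSH -8 : -1 -8
SUB     : 7
PUSH -4 : 7 -4
DUP     : 7 -4 -4
ROT     : -4 -4 7
DIV     : -4 0
MUL     : 0
PUSH 42 : 0 42
LT      : 1
PUSH -5 : 1 -5
ADD     : -4

-4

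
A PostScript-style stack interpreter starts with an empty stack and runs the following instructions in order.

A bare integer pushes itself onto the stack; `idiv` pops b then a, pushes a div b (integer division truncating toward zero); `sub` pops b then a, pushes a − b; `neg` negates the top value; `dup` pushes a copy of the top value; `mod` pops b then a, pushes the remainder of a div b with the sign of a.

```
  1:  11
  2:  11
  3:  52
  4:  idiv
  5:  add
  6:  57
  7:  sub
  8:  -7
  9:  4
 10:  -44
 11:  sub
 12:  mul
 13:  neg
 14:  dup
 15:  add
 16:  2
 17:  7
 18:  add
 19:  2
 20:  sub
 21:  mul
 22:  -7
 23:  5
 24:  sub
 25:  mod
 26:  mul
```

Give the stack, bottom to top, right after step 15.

11   : [11]
11   : [11, 11]
52   : [11, 11, 52]
idiv : [11, 0]
add  : [11]
57   : [11, 57]
sub  : [-46]
-7   : [-46, -7]
4    : [-46, -7, 4]
-44  : [-46, -7, 4, -44]
sub  : [-46, -7, 48]
mul  : [-46, -336]
neg  : [-46, 336]
dup  : [-46, 336, 336]
add  : [-46, 672]

[-46, 672]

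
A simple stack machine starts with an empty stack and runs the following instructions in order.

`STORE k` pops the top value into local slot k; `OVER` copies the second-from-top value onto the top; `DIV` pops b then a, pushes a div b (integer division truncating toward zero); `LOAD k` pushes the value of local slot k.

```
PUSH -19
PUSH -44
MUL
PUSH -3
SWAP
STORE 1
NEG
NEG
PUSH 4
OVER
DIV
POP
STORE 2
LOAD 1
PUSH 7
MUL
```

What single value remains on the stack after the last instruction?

5852

PUSH -19 → -19
PUSH -44 → -19 -44
MUL      → 836
PUSH -3  → 836 -3
SWAP     → -3 836
STORE 1  → -3
NEG      → 3
NEG      → -3
PUSH 4   → -3 4
OVER     → -3 4 -3
DIV      → -3 -1
POP      → -3
STORE 2  → (empty)
LOAD 1   → 836
PUSH 7   → 836 7
MUL      → 5852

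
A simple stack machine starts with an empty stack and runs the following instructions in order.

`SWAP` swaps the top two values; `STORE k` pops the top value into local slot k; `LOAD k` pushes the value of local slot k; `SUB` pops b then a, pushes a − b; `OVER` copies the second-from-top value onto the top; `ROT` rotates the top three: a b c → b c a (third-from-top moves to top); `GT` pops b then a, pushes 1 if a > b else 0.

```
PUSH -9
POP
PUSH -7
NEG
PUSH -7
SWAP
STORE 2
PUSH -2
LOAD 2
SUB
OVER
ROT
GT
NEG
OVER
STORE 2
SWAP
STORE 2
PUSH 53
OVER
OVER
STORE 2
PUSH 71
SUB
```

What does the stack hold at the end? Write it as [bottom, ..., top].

PUSH -9  -9
POP      (empty)
PUSH -7  -7
NEG      7
PUSH -7  7 -7
SWAP     -7 7
STORE 2  -7
PUSH -2  -7 -2
LOAD 2   -7 -2 7
SUB      -7 -9
OVER     -7 -9 -7
ROT      -9 -7 -7
GT       -9 0
NEG      -9 0
OVER     -9 0 -9
STORE 2  -9 0
SWAP     0 -9
STORE 2  0
PUSH 53  0 53
OVER     0 53 0
OVER     0 53 0 53
STORE 2  0 53 0
PUSH 71  0 53 0 71
SUB      0 53 -71

[0, 53, -71]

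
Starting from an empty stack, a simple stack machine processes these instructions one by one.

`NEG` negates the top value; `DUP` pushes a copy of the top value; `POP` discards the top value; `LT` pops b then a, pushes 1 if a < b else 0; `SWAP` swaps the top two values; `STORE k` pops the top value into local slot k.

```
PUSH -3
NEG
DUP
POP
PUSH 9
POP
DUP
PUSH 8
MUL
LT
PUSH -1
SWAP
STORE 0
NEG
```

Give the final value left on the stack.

1

PUSH -3 -> [-3]
NEG     -> [3]
DUP     -> [3, 3]
POP     -> [3]
PUSH 9  -> [3, 9]
POP     -> [3]
DUP     -> [3, 3]
PUSH 8  -> [3, 3, 8]
MUL     -> [3, 24]
LT      -> [1]
PUSH -1 -> [1, -1]
SWAP    -> [-1, 1]
STORE 0 -> [-1]
NEG     -> [1]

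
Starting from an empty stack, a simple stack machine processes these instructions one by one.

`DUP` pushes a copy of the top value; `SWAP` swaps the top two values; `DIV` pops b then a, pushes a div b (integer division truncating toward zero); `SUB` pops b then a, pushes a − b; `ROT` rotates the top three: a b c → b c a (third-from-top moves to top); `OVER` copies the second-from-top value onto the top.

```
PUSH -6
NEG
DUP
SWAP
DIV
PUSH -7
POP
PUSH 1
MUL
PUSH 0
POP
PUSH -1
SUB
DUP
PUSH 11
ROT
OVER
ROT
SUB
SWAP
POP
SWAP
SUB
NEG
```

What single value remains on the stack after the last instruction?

PUSH -6 : [-6]
NEG     : [6]
DUP     : [6, 6]
SWAP    : [6, 6]
DIV     : [1]
PUSH -7 : [1, -7]
POP     : [1]
PUSH 1  : [1, 1]
MUL     : [1]
PUSH 0  : [1, 0]
POP     : [1]
PUSH -1 : [1, -1]
SUB     : [2]
DUP     : [2, 2]
PUSH 11 : [2, 2, 11]
ROT     : [2, 11, 2]
OVER    : [2, 11, 2, 11]
ROT     : [2, 2, 11, 11]
SUB     : [2, 2, 0]
SWAP    : [2, 0, 2]
POP     : [2, 0]
SWAP    : [0, 2]
SUB     : [-2]
NEG     : [2]

2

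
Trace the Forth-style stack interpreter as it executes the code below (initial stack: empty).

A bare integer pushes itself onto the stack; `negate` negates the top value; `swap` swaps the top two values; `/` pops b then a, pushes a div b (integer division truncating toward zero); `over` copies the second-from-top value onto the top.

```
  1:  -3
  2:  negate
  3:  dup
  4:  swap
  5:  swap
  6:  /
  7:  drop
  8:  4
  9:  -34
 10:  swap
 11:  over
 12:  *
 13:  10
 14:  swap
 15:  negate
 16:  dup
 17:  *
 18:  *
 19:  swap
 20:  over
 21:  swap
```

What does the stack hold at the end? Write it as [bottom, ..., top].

-3     -> -3
negate -> 3
dup    -> 3 3
swap   -> 3 3
swap   -> 3 3
/      -> 1
drop   -> (empty)
4      -> 4
-34    -> 4 -34
swap   -> -34 4
over   -> -34 4 -34
*      -> -34 -136
10     -> -34 -136 10
swap   -> -34 10 -136
negate -> -34 10 136
dup    -> -34 10 136 136
*      -> -34 10 18496
*      -> -34 184960
swap   -> 184960 -34
over   -> 184960 -34 184960
swap   -> 184960 184960 -34

[184960, 184960, -34]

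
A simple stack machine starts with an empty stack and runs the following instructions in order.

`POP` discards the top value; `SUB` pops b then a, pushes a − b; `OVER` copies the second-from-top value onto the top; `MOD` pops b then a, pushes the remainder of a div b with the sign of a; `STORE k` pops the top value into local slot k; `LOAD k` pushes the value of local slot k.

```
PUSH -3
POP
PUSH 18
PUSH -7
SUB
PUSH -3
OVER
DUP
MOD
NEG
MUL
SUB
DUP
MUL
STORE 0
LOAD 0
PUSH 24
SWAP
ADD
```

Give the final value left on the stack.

649

PUSH -3 -> [-3]
POP     -> []
PUSH 18 -> [18]
PUSH -7 -> [18, -7]
SUB     -> [25]
PUSH -3 -> [25, -3]
OVER    -> [25, -3, 25]
DUP     -> [25, -3, 25, 25]
MOD     -> [25, -3, 0]
NEG     -> [25, -3, 0]
MUL     -> [25, 0]
SUB     -> [25]
DUP     -> [25, 25]
MUL     -> [625]
STORE 0 -> []
LOAD 0  -> [625]
PUSH 24 -> [625, 24]
SWAP    -> [24, 625]
ADD     -> [649]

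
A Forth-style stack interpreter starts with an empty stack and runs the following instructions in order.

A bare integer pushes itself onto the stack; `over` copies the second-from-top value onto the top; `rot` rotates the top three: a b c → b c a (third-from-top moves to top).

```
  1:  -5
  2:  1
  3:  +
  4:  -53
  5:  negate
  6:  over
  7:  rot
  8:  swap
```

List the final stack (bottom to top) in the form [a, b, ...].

-5     -> [-5]
1      -> [-5, 1]
+      -> [-4]
-53    -> [-4, -53]
negate -> [-4, 53]
over   -> [-4, 53, -4]
rot    -> [53, -4, -4]
swap   -> [53, -4, -4]

[53, -4, -4]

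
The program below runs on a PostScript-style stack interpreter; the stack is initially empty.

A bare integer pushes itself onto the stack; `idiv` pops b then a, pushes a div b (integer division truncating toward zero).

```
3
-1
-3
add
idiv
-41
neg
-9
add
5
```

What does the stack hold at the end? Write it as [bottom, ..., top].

3    -> [3]
-1   -> [3, -1]
-3   -> [3, -1, -3]
add  -> [3, -4]
idiv -> [0]
-41  -> [0, -41]
neg  -> [0, 41]
-9   -> [0, 41, -9]
add  -> [0, 32]
5    -> [0, 32, 5]

[0, 32, 5]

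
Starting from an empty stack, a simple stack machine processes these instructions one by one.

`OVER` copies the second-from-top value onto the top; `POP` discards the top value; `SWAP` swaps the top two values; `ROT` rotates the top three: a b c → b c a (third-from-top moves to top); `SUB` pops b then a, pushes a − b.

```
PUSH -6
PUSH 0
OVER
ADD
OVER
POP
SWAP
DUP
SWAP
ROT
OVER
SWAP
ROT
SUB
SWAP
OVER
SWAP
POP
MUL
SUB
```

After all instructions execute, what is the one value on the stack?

-6

PUSH -6 -> -6
PUSH 0  -> -6 0
OVER    -> -6 0 -6
ADD     -> -6 -6
OVER    -> -6 -6 -6
POP     -> -6 -6
SWAP    -> -6 -6
DUP     -> -6 -6 -6
SWAP    -> -6 -6 -6
ROT     -> -6 -6 -6
OVER    -> -6 -6 -6 -6
SWAP    -> -6 -6 -6 -6
ROT     -> -6 -6 -6 -6
SUB     -> -6 -6 0
SWAP    -> -6 0 -6
OVER    -> -6 0 -6 0
SWAP    -> -6 0 0 -6
POP     -> -6 0 0
MUL     -> -6 0
SUB     -> -6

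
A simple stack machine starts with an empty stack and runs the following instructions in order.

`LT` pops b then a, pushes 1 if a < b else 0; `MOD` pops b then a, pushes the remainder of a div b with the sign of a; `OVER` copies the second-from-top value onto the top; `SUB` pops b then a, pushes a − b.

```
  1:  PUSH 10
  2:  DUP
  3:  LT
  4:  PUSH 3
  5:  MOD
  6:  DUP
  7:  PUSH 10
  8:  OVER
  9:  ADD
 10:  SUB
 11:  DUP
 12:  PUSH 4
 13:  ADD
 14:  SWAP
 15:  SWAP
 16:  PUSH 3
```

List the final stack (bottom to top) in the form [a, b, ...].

[0, -10, -6, 3]

PUSH 10  [10]
DUP      [10, 10]
LT       [0]
PUSH 3   [0, 3]
MOD      [0]
DUP      [0, 0]
PUSH 10  [0, 0, 10]
OVER     [0, 0, 10, 0]
ADD      [0, 0, 10]
SUB      [0, -10]
DUP      [0, -10, -10]
PUSH 4   [0, -10, -10, 4]
ADD      [0, -10, -6]
SWAP     [0, -6, -10]
SWAP     [0, -10, -6]
PUSH 3   [0, -10, -6, 3]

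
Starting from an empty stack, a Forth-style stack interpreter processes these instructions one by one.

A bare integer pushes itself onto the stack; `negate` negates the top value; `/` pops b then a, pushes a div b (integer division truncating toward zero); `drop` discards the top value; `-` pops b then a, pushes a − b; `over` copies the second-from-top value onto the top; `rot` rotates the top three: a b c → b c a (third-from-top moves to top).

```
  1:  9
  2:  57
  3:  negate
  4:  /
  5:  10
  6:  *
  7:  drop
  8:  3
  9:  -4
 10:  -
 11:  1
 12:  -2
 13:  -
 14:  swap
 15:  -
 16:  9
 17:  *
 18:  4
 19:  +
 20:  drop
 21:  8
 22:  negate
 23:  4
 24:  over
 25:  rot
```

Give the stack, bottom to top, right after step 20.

[]

9      → 9
57     → 9 57
negate → 9 -57
/      → 0
10     → 0 10
*      → 0
drop   → (empty)
3      → 3
-4     → 3 -4
-      → 7
1      → 7 1
-2     → 7 1 -2
-      → 7 3
swap   → 3 7
-      → -4
9      → -4 9
*      → -36
4      → -36 4
+      → -32
drop   → (empty)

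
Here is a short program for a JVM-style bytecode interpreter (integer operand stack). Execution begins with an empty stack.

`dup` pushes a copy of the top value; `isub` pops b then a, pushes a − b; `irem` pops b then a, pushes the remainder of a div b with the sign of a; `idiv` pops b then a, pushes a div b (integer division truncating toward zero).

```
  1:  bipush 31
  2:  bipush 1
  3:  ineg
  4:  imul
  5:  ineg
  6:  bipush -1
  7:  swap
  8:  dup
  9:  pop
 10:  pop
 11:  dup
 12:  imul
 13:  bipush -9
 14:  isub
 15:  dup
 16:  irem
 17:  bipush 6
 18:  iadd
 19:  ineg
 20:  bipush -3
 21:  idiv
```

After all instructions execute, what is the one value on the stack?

bipush 31  [31]
bipush 1   [31, 1]
ineg       [31, -1]
imul       [-31]
ineg       [31]
bipush -1  [31, -1]
swap       [-1, 31]
dup        [-1, 31, 31]
pop        [-1, 31]
pop        [-1]
dup        [-1, -1]
imul       [1]
bipush -9  [1, -9]
isub       [10]
dup        [10, 10]
irem       [0]
bipush 6   [0, 6]
iadd       [6]
ineg       [-6]
bipush -3  [-6, -3]
idiv       [2]

2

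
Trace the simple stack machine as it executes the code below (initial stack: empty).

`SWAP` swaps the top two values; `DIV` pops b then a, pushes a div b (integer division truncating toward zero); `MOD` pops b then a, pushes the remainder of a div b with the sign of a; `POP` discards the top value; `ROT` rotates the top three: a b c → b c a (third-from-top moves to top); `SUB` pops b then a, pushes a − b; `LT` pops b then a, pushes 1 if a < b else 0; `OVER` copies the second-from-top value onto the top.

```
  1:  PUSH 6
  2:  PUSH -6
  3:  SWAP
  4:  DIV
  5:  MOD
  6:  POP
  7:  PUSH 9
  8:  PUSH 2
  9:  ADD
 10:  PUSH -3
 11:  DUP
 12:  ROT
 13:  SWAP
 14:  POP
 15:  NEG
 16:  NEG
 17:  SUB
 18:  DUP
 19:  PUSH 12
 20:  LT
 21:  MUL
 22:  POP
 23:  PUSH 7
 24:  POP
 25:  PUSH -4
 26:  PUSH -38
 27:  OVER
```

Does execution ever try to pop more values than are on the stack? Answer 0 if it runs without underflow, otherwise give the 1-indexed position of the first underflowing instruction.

PUSH 6  : 6
PUSH -6 : 6 -6
SWAP    : -6 6
DIV     : -1
MOD  — needs 2 operands, stack has 1 → underflow

5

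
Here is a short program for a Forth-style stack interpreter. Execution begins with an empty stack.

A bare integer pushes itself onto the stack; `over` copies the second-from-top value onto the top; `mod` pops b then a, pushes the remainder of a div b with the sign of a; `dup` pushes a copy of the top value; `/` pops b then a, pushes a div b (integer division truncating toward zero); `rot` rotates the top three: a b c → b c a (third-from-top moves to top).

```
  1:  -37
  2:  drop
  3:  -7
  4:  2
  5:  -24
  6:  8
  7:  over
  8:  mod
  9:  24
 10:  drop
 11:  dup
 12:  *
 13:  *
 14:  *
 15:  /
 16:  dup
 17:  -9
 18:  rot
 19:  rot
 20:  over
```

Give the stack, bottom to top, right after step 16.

[0, 0]

-37   [-37]
drop  []
-7    [-7]
2     [-7, 2]
-24   [-7, 2, -24]
8     [-7, 2, -24, 8]
over  [-7, 2, -24, 8, -24]
mod   [-7, 2, -24, 8]
24    [-7, 2, -24, 8, 24]
drop  [-7, 2, -24, 8]
dup   [-7, 2, -24, 8, 8]
*     [-7, 2, -24, 64]
*     [-7, 2, -1536]
*     [-7, -3072]
/     [0]
dup   [0, 0]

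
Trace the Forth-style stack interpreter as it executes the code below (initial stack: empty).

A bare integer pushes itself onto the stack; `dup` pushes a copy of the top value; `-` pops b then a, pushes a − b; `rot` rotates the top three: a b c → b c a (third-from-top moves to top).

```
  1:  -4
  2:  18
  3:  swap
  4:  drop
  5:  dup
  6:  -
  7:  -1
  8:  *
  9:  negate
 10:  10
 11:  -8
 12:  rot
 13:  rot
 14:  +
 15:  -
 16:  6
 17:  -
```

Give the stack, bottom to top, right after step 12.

[10, -8, 0]

-4     -> [-4]
18     -> [-4, 18]
swap   -> [18, -4]
drop   -> [18]
dup    -> [18, 18]
-      -> [0]
-1     -> [0, -1]
*      -> [0]
negate -> [0]
10     -> [0, 10]
-8     -> [0, 10, -8]
rot    -> [10, -8, 0]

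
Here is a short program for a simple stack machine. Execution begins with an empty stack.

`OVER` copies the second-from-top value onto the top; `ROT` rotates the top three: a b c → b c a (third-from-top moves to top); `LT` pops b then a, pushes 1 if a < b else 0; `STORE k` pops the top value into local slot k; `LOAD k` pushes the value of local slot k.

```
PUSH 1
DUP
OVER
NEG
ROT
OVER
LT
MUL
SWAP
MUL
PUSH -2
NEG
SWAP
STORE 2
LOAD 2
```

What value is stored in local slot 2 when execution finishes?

0

PUSH 1   1
DUP      1 1
OVER     1 1 1
NEG      1 1 -1
ROT      1 -1 1
OVER     1 -1 1 -1
LT       1 -1 0
MUL      1 0
SWAP     0 1
MUL      0
PUSH -2  0 -2
NEG      0 2
SWAP     2 0
STORE 2  2
LOAD 2   2 0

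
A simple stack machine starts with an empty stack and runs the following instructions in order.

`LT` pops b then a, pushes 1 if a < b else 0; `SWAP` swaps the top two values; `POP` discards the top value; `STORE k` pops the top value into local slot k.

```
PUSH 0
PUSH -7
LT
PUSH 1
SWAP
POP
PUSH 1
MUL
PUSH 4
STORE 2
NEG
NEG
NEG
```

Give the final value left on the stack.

-1

PUSH 0   [0]
PUSH -7  [0, -7]
LT       [0]
PUSH 1   [0, 1]
SWAP     [1, 0]
POP      [1]
PUSH 1   [1, 1]
MUL      [1]
PUSH 4   [1, 4]
STORE 2  [1]
NEG      [-1]
NEG      [1]
NEG      [-1]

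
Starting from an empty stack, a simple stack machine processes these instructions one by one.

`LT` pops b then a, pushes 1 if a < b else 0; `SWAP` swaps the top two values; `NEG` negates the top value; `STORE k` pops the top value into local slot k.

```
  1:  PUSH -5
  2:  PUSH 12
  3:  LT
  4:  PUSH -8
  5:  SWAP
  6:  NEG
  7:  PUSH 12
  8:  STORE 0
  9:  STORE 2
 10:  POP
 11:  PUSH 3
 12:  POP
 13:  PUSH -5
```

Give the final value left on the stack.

PUSH -5 → [-5]
PUSH 12 → [-5, 12]
LT      → [1]
PUSH -8 → [1, -8]
SWAP    → [-8, 1]
NEG     → [-8, -1]
PUSH 12 → [-8, -1, 12]
STORE 0 → [-8, -1]
STORE 2 → [-8]
POP     → []
PUSH 3  → [3]
POP     → []
PUSH -5 → [-5]

-5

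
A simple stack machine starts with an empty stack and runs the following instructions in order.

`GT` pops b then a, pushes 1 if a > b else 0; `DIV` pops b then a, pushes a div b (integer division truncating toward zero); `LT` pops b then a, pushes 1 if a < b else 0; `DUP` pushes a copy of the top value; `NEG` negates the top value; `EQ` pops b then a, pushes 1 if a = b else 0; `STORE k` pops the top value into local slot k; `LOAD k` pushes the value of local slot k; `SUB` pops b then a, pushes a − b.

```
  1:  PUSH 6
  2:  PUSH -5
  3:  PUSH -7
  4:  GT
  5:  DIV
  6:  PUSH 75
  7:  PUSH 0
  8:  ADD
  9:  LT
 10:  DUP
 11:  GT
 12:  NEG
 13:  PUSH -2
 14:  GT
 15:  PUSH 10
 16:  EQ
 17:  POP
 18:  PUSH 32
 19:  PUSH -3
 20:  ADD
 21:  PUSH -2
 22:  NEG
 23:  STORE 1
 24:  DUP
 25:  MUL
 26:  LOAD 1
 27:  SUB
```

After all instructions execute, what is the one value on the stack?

PUSH 6  → [6]
PUSH -5 → [6, -5]
PUSH -7 → [6, -5, -7]
GT      → [6, 1]
DIV     → [6]
PUSH 75 → [6, 75]
PUSH 0  → [6, 75, 0]
ADD     → [6, 75]
LT      → [1]
DUP     → [1, 1]
GT      → [0]
NEG     → [0]
PUSH -2 → [0, -2]
GT      → [1]
PUSH 10 → [1, 10]
EQ      → [0]
POP     → []
PUSH 32 → [32]
PUSH -3 → [32, -3]
ADD     → [29]
PUSH -2 → [29, -2]
NEG     → [29, 2]
STORE 1 → [29]
DUP     → [29, 29]
MUL     → [841]
LOAD 1  → [841, 2]
SUB     → [839]

839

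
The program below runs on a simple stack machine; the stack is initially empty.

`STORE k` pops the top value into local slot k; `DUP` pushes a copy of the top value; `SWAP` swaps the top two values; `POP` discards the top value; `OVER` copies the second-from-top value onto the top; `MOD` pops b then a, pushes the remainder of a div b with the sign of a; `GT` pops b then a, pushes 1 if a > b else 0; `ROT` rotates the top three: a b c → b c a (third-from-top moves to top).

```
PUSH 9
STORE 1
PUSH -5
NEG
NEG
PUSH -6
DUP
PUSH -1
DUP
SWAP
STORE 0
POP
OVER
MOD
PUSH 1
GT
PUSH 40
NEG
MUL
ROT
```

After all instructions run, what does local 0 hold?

-1

PUSH 9   [9]
STORE 1  []
PUSH -5  [-5]
NEG      [5]
NEG      [-5]
PUSH -6  [-5, -6]
DUP      [-5, -6, -6]
PUSH -1  [-5, -6, -6, -1]
DUP      [-5, -6, -6, -1, -1]
SWAP     [-5, -6, -6, -1, -1]
STORE 0  [-5, -6, -6, -1]
POP      [-5, -6, -6]
OVER     [-5, -6, -6, -6]
MOD      [-5, -6, 0]
PUSH 1   [-5, -6, 0, 1]
GT       [-5, -6, 0]
PUSH 40  [-5, -6, 0, 40]
NEG      [-5, -6, 0, -40]
MUL      [-5, -6, 0]
ROT      [-6, 0, -5]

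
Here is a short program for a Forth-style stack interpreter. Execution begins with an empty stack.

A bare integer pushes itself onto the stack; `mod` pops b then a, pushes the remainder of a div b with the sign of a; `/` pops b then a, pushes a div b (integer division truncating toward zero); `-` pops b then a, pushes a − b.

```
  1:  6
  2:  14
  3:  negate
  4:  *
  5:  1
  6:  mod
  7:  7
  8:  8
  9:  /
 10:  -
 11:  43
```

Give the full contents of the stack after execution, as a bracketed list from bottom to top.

[0, 43]

6      → [6]
14     → [6, 14]
negate → [6, -14]
*      → [-84]
1      → [-84, 1]
mod    → [0]
7      → [0, 7]
8      → [0, 7, 8]
/      → [0, 0]
-      → [0]
43     → [0, 43]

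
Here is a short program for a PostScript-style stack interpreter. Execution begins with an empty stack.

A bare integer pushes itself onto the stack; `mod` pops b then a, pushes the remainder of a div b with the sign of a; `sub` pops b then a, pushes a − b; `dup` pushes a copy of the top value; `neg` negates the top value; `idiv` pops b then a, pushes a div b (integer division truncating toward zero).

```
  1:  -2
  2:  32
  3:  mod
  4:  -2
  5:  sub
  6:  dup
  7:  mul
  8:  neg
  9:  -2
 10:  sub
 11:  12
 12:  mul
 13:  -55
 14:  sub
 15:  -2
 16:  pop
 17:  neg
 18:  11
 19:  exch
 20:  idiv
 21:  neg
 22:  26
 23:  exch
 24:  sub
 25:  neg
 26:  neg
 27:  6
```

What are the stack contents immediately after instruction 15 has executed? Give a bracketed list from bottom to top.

-2  → -2
32  → -2 32
mod → -2
-2  → -2 -2
sub → 0
dup → 0 0
mul → 0
neg → 0
-2  → 0 -2
sub → 2
12  → 2 12
mul → 24
-55 → 24 -55
sub → 79
-2  → 79 -2

[79, -2]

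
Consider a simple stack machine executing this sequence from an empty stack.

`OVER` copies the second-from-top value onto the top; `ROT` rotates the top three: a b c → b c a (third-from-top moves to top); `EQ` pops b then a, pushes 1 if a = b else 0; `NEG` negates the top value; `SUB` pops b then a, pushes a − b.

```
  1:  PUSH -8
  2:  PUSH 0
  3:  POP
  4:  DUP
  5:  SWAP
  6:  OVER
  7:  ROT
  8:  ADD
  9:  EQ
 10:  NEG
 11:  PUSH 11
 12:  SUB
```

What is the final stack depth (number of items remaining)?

1

PUSH -8 -> [-8]
PUSH 0  -> [-8, 0]
POP     -> [-8]
DUP     -> [-8, -8]
SWAP    -> [-8, -8]
OVER    -> [-8, -8, -8]
ROT     -> [-8, -8, -8]
ADD     -> [-8, -16]
EQ      -> [0]
NEG     -> [0]
PUSH 11 -> [0, 11]
SUB     -> [-11]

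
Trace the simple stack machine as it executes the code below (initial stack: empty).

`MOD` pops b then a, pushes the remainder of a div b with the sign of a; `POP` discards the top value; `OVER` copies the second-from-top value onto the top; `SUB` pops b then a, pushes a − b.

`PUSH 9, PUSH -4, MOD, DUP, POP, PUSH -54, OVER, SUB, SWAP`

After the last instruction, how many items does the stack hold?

PUSH 9   -> [9]
PUSH -4  -> [9, -4]
MOD      -> [1]
DUP      -> [1, 1]
POP      -> [1]
PUSH -54 -> [1, -54]
OVER     -> [1, -54, 1]
SUB      -> [1, -55]
SWAP     -> [-55, 1]

2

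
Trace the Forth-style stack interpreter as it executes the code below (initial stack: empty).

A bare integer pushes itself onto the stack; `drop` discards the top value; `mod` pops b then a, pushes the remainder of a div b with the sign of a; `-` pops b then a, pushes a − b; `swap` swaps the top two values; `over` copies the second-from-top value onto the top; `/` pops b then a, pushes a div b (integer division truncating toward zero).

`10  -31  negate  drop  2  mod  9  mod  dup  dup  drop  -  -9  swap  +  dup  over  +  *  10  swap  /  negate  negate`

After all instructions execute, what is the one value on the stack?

10     : [10]
-31    : [10, -31]
negate : [10, 31]
drop   : [10]
2      : [10, 2]
mod    : [0]
9      : [0, 9]
mod    : [0]
dup    : [0, 0]
dup    : [0, 0, 0]
drop   : [0, 0]
-      : [0]
-9     : [0, -9]
swap   : [-9, 0]
+      : [-9]
dup    : [-9, -9]
over   : [-9, -9, -9]
+      : [-9, -18]
*      : [162]
10     : [162, 10]
swap   : [10, 162]
/      : [0]
negate : [0]
negate : [0]

0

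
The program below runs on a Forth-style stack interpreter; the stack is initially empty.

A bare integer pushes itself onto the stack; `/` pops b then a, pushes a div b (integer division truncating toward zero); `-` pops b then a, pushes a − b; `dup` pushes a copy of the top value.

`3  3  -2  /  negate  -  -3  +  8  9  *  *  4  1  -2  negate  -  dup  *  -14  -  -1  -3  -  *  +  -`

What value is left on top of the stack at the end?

3       [3]
3       [3, 3]
-2      [3, 3, -2]
/       [3, -1]
negate  [3, 1]
-       [2]
-3      [2, -3]
+       [-1]
8       [-1, 8]
9       [-1, 8, 9]
*       [-1, 72]
*       [-72]
4       [-72, 4]
1       [-72, 4, 1]
-2      [-72, 4, 1, -2]
negate  [-72, 4, 1, 2]
-       [-72, 4, -1]
dup     [-72, 4, -1, -1]
*       [-72, 4, 1]
-14     [-72, 4, 1, -14]
-       [-72, 4, 15]
-1      [-72, 4, 15, -1]
-3      [-72, 4, 15, -1, -3]
-       [-72, 4, 15, 2]
*       [-72, 4, 30]
+       [-72, 34]
-       [-106]

-106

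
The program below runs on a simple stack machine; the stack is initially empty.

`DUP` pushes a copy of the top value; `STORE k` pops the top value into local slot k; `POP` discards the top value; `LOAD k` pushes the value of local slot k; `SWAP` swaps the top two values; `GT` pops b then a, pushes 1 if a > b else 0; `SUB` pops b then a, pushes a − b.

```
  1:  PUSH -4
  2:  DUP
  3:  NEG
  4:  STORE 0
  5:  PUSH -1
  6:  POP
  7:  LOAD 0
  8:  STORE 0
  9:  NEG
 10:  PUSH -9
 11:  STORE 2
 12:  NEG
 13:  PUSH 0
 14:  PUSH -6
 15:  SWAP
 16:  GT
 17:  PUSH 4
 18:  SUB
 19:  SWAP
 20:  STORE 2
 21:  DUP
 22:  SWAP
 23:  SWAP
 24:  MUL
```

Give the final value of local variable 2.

PUSH -4  [-4]
DUP      [-4, -4]
NEG      [-4, 4]
STORE 0  [-4]
PUSH -1  [-4, -1]
POP      [-4]
LOAD 0   [-4, 4]
STORE 0  [-4]
NEG      [4]
PUSH -9  [4, -9]
STORE 2  [4]
NEG      [-4]
PUSH 0   [-4, 0]
PUSH -6  [-4, 0, -6]
SWAP     [-4, -6, 0]
GT       [-4, 0]
PUSH 4   [-4, 0, 4]
SUB      [-4, -4]
SWAP     [-4, -4]
STORE 2  [-4]
DUP      [-4, -4]
SWAP     [-4, -4]
SWAP     [-4, -4]
MUL      [16]

-4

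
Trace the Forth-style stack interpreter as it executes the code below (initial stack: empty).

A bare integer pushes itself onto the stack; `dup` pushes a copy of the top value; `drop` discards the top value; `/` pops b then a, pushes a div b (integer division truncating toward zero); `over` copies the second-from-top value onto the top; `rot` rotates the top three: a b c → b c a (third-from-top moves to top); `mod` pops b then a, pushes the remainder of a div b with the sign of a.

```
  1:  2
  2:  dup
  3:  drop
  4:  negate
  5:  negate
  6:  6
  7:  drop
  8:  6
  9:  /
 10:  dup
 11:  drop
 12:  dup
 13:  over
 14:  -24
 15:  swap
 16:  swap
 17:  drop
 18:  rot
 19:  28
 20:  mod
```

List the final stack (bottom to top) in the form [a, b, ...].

[0, 0, 0]

2      -> 2
dup    -> 2 2
drop   -> 2
negate -> -2
negate -> 2
6      -> 2 6
drop   -> 2
6      -> 2 6
/      -> 0
dup    -> 0 0
drop   -> 0
dup    -> 0 0
over   -> 0 0 0
-24    -> 0 0 0 -24
swap   -> 0 0 -24 0
swap   -> 0 0 0 -24
drop   -> 0 0 0
rot    -> 0 0 0
28     -> 0 0 0 28
mod    -> 0 0 0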